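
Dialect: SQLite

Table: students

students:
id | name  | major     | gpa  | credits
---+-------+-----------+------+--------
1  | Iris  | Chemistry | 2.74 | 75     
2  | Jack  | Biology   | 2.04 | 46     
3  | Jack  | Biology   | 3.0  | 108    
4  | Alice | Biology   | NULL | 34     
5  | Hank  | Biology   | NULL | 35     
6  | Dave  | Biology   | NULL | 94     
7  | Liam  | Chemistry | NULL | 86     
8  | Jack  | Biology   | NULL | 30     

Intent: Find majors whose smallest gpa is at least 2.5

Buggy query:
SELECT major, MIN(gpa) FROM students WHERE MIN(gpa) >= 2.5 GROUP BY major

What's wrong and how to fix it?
Bug: MIN() in WHERE is a misuse of aggregate

Fix: Replace WHERE with HAVING after the GROUP BY

Corrected query:
SELECT major, MIN(gpa) FROM students GROUP BY major HAVING MIN(gpa) >= 2.5

Result:
major     | MIN(gpa)
----------+---------
Chemistry | 2.74    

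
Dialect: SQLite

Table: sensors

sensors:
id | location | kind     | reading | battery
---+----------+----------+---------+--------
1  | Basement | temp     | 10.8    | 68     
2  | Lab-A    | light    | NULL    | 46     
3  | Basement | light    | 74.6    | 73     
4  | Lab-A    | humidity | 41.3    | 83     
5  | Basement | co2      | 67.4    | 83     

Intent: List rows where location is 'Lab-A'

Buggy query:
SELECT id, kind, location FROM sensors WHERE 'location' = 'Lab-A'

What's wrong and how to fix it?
Bug: Single quotes denote string literals in SQL; the column name is being compared as a constant string

Fix: Reference the column as location without single quotes

Corrected query:
SELECT id, kind, location FROM sensors WHERE location = 'Lab-A'

Result:
id | kind     | location
---+----------+---------
2  | light    | Lab-A   
4  | humidity | Lab-A   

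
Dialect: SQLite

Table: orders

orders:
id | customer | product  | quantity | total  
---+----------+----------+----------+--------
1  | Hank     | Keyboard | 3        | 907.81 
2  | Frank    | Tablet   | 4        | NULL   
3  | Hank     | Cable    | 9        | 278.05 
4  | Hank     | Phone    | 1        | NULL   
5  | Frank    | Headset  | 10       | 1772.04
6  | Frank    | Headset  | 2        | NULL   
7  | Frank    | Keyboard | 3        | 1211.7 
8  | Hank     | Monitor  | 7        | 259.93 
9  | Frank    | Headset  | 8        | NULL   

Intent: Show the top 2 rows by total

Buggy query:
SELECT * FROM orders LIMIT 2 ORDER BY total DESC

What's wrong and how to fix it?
Bug: ORDER BY cannot follow LIMIT; LIMIT is the final clause

Fix: Swap the clauses: ORDER BY first, then LIMIT

Corrected query:
SELECT * FROM orders ORDER BY total DESC LIMIT 2

Result:
id | customer | product  | quantity | total  
---+----------+----------+----------+--------
5  | Frank    | Headset  | 10       | 1772.04
7  | Frank    | Keyboard | 3        | 1211.7 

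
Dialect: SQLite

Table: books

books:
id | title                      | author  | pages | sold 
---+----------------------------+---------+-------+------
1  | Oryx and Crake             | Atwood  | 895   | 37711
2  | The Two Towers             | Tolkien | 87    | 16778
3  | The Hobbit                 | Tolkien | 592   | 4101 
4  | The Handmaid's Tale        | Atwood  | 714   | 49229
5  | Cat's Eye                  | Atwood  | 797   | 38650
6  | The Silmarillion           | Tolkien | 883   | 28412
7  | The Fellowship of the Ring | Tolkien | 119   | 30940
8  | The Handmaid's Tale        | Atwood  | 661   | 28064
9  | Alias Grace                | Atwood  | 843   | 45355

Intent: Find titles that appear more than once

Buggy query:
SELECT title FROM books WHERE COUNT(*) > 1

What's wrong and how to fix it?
Bug: COUNT(*) is an aggregate and cannot be used in WHERE

Fix: GROUP BY title, then filter groups with HAVING COUNT(*) > 1

Corrected query:
SELECT title FROM books GROUP BY title HAVING COUNT(*) > 1

Result:
title              
-------------------
The Handmaid's Tale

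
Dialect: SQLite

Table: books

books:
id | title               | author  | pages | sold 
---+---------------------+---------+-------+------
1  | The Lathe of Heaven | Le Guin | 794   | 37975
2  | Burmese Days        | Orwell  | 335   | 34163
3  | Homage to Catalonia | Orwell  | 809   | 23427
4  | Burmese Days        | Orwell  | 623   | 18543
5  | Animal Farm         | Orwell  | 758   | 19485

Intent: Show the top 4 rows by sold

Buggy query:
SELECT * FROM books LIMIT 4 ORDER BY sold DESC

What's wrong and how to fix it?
Bug: ORDER BY cannot follow LIMIT; LIMIT is the final clause

Fix: Swap the clauses: ORDER BY first, then LIMIT

Corrected query:
SELECT * FROM books ORDER BY sold DESC LIMIT 4

Result:
id | title               | author  | pages | sold 
---+---------------------+---------+-------+------
1  | The Lathe of Heaven | Le Guin | 794   | 37975
2  | Burmese Days        | Orwell  | 335   | 34163
3  | Homage to Catalonia | Orwell  | 809   | 23427
5  | Animal Farm         | Orwell  | 758   | 19485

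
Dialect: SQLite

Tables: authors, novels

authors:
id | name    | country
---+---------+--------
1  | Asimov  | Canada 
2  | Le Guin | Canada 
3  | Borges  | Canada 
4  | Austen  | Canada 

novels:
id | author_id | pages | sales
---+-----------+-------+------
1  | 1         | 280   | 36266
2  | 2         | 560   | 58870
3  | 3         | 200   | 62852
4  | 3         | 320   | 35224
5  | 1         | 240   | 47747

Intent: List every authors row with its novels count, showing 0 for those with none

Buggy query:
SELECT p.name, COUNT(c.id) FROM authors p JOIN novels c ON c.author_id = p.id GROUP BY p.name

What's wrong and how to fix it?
Bug: An inner join excludes parents with zero children

Fix: Use LEFT JOIN so parents without children still appear (COUNT(c.id) gives 0)

Corrected query:
SELECT p.name, COUNT(c.id) FROM authors p LEFT JOIN novels c ON c.author_id = p.id GROUP BY p.name

Result:
name    | COUNT(c.id)
--------+------------
Asimov  | 2          
Austen  | 0          
Borges  | 2          
Le Guin | 1          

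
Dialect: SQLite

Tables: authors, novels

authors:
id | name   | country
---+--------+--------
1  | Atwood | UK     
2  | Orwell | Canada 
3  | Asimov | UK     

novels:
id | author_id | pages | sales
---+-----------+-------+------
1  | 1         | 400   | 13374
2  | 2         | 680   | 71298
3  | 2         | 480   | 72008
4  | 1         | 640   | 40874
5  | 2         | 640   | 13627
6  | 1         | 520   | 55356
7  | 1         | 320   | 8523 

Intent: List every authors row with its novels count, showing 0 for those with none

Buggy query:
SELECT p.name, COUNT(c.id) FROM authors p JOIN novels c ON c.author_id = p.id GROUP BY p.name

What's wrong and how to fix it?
Bug: An inner join excludes parents with zero children

Fix: Switch to LEFT JOIN to retain unmatched parent rows

Corrected query:
SELECT p.name, COUNT(c.id) FROM authors p LEFT JOIN novels c ON c.author_id = p.id GROUP BY p.name

Result:
name   | COUNT(c.id)
-------+------------
Asimov | 0          
Atwood | 4          
Orwell | 3          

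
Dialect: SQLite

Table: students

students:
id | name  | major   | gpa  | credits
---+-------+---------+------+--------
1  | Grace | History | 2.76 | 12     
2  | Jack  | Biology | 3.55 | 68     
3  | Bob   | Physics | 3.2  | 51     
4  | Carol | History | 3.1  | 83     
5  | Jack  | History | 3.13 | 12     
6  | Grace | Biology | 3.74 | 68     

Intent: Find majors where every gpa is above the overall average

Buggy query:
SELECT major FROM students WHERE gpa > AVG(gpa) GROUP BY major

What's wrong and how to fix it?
Bug: AVG() is an aggregate; it can't sit directly in WHERE

Fix: Use a subquery for AVG and a HAVING MIN(...) filter so the condition holds for every row in the group

Corrected query:
SELECT major FROM students GROUP BY major HAVING MIN(gpa) > (SELECT AVG(gpa) FROM students)

Result:
major  
-------
Biology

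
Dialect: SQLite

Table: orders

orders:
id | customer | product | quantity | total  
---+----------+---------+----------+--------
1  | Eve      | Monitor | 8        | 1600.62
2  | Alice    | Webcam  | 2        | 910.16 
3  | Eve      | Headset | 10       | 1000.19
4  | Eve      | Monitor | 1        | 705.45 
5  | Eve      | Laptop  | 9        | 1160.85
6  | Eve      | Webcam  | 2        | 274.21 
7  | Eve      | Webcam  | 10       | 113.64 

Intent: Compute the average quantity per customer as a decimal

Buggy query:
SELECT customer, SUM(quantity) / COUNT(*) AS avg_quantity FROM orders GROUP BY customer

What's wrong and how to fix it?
Bug: SUM(quantity) and COUNT(*) are both integers; the division truncates the fractional part

Fix: Multiply by 1.0 (or CAST to REAL) to force floating-point division

Corrected query:
SELECT customer, SUM(quantity) * 1.0 / COUNT(*) AS avg_quantity FROM orders GROUP BY customer

Result:
customer | avg_quantity
---------+-------------
Alice    | 2           
Eve      | 6.666667    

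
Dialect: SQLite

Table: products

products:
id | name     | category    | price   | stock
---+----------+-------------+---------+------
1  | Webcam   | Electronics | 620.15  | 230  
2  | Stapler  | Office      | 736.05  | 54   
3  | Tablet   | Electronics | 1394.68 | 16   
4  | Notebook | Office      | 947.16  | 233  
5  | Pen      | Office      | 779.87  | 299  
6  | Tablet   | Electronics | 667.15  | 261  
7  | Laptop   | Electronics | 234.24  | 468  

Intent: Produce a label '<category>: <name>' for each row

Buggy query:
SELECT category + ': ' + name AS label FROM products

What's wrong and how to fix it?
Bug: SQLite uses || for string concatenation; + coerces text to numbers (yielding 0)

Fix: Use the || operator for string concatenation

Corrected query:
SELECT category || ': ' || name AS label FROM products

Result:
label              
-------------------
Electronics: Webcam
Office: Stapler    
Electronics: Tablet
Office: Notebook   
Office: Pen        
Electronics: Tablet
Electronics: Laptop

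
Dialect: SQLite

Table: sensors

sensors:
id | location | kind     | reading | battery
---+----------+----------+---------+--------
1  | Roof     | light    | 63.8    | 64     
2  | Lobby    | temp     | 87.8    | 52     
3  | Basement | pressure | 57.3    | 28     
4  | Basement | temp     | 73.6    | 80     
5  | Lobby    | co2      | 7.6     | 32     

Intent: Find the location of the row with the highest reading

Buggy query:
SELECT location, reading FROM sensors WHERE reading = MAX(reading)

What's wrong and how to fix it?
Bug: MAX(reading) is an aggregate and cannot be used directly in WHERE

Fix: Wrap MAX in a scalar subquery so WHERE compares against a single value

Corrected query:
SELECT location, reading FROM sensors WHERE reading = (SELECT MAX(reading) FROM sensors)

Result:
location | reading
---------+--------
Lobby    | 87.8   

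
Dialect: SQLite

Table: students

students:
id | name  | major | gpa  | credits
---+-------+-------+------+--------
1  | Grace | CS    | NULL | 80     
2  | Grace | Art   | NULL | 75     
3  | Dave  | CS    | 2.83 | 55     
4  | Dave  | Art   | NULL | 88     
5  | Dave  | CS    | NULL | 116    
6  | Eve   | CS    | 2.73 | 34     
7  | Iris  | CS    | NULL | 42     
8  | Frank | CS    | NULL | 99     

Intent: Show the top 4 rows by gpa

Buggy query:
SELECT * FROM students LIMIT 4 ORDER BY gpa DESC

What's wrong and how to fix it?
Bug: LIMIT must come after ORDER BY

Fix: Sort with ORDER BY, then apply LIMIT

Corrected query:
SELECT * FROM students ORDER BY gpa DESC LIMIT 4

Result:
id | name  | major | gpa  | credits
---+-------+-------+------+--------
3  | Dave  | CS    | 2.83 | 55     
6  | Eve   | CS    | 2.73 | 34     
1  | Grace | CS    | NULL | 80     
2  | Grace | Art   | NULL | 75     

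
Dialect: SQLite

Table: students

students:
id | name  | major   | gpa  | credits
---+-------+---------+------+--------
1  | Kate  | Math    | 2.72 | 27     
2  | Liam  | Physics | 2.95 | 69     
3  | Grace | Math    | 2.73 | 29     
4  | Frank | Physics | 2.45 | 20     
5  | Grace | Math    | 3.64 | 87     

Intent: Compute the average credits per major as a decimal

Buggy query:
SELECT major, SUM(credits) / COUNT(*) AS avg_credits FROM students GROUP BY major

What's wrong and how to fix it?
Bug: SUM(credits) and COUNT(*) are both integers; the division truncates the fractional part

Fix: Multiply by 1.0 (or CAST to REAL) to force floating-point division

Corrected query:
SELECT major, SUM(credits) * 1.0 / COUNT(*) AS avg_credits FROM students GROUP BY major

Result:
major   | avg_credits
--------+------------
Math    | 47.666667  
Physics | 44.5       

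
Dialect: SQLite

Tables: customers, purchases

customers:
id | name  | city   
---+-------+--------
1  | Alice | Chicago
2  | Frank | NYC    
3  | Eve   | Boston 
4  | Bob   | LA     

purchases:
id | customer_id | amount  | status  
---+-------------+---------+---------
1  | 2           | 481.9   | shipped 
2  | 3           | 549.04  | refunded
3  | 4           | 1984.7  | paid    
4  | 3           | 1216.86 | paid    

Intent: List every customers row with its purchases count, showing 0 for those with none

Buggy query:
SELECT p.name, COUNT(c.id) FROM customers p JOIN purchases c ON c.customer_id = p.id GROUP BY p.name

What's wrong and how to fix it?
Bug: An inner join excludes parents with zero children

Fix: Use LEFT JOIN so parents without children still appear (COUNT(c.id) gives 0)

Corrected query:
SELECT p.name, COUNT(c.id) FROM customers p LEFT JOIN purchases c ON c.customer_id = p.id GROUP BY p.name

Result:
name  | COUNT(c.id)
------+------------
Alice | 0          
Bob   | 1          
Eve   | 2          
Frank | 1          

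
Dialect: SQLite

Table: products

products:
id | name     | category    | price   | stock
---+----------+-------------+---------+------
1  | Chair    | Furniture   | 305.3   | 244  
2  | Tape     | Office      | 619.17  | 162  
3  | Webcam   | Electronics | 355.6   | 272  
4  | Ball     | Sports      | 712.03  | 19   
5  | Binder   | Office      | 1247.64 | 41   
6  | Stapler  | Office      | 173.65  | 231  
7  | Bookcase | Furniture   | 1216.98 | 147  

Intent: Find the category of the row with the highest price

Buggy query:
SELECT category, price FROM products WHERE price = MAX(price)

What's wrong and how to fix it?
Bug: MAX(price) is an aggregate and cannot be used directly in WHERE

Fix: Use a subquery: WHERE price = (SELECT MAX(price) FROM products)

Corrected query:
SELECT category, price FROM products WHERE price = (SELECT MAX(price) FROM products)

Result:
category | price  
---------+--------
Office   | 1247.64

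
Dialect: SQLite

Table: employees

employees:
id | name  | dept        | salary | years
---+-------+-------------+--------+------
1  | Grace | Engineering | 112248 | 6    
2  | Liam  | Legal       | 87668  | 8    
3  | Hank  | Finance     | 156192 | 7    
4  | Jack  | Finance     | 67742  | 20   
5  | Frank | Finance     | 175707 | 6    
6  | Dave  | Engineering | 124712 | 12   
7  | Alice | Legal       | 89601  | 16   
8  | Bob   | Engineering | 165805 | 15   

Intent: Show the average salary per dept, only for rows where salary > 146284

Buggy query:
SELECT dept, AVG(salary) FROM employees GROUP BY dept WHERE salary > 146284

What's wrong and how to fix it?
Bug: WHERE cannot follow GROUP BY

Fix: Place WHERE between FROM and GROUP BY

Corrected query:
SELECT dept, AVG(salary) FROM employees WHERE salary > 146284 GROUP BY dept

Result:
dept        | AVG(salary)
------------+------------
Engineering | 165805     
Finance     | 165949.5   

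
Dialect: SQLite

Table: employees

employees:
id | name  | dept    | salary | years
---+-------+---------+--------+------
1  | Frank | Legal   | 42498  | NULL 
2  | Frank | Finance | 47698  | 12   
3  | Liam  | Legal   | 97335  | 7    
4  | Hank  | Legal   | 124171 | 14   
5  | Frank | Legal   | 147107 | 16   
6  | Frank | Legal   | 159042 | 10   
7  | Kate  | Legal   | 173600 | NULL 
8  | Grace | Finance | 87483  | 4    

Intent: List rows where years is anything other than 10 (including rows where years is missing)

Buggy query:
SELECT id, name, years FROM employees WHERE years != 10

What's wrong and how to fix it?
Bug: 'years != 10' is unknown when years is NULL, so NULL rows are silently excluded

Fix: Handle NULL separately with IS NULL alongside the inequality

Corrected query:
SELECT id, name, years FROM employees WHERE years != 10 OR years IS NULL

Result:
id | name  | years
---+-------+------
1  | Frank | NULL 
2  | Frank | 12   
3  | Liam  | 7    
4  | Hank  | 14   
5  | Frank | 16   
7  | Kate  | NULL 
8  | Grace | 4    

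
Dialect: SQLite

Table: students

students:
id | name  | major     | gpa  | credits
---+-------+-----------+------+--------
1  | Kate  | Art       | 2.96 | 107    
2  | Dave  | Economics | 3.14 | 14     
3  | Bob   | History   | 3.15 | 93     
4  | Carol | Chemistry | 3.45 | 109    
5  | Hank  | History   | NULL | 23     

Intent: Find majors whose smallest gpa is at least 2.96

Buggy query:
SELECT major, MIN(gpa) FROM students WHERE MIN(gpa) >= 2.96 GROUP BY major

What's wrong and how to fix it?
Bug: MIN() in WHERE is a misuse of aggregate

Fix: Replace WHERE with HAVING after the GROUP BY

Corrected query:
SELECT major, MIN(gpa) FROM students GROUP BY major HAVING MIN(gpa) >= 2.96

Result:
major     | MIN(gpa)
----------+---------
Art       | 2.96    
Chemistry | 3.45    
Economics | 3.14    
History   | 3.15    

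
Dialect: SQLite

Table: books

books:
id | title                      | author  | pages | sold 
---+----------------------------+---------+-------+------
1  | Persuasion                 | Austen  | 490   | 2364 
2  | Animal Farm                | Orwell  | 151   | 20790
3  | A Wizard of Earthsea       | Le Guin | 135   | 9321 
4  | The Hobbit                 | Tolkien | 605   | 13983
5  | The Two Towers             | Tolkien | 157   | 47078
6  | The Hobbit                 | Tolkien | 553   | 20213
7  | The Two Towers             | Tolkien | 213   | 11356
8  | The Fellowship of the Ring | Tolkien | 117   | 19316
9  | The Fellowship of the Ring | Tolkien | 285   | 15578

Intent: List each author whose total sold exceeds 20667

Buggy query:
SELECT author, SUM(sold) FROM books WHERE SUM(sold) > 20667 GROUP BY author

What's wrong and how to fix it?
Bug: Aggregate functions cannot appear in a WHERE clause

Fix: Move the aggregate condition to a HAVING clause

Corrected query:
SELECT author, SUM(sold) FROM books GROUP BY author HAVING SUM(sold) > 20667

Result:
author  | SUM(sold)
--------+----------
Orwell  | 20790    
Tolkien | 127524   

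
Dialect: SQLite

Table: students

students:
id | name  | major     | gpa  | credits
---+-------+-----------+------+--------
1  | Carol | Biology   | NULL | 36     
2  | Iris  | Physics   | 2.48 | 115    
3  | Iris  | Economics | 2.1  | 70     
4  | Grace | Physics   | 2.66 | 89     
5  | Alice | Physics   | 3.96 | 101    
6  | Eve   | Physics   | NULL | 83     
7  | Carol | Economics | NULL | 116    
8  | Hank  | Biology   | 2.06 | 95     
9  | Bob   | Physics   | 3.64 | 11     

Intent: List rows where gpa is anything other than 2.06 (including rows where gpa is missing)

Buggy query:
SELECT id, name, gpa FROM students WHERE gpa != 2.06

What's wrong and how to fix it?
Bug: 'gpa != 2.06' is unknown when gpa is NULL, so NULL rows are silently excluded

Fix: Handle NULL separately with IS NULL alongside the inequality

Corrected query:
SELECT id, name, gpa FROM students WHERE gpa != 2.06 OR gpa IS NULL

Result:
id | name  | gpa 
---+-------+-----
1  | Carol | NULL
2  | Iris  | 2.48
3  | Iris  | 2.1 
4  | Grace | 2.66
5  | Alice | 3.96
6  | Eve   | NULL
7  | Carol | NULL
9  | Bob   | 3.64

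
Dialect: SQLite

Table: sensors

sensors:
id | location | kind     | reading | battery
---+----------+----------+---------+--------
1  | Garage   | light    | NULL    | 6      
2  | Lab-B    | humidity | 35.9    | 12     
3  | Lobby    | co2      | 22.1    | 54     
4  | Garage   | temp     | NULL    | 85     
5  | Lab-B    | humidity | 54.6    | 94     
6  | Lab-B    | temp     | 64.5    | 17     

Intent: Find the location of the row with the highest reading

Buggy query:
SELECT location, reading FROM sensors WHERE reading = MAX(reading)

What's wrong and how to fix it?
Bug: WHERE is evaluated per row; an aggregate over the whole table isn't defined there

Fix: Use a subquery: WHERE reading = (SELECT MAX(reading) FROM sensors)

Corrected query:
SELECT location, reading FROM sensors WHERE reading = (SELECT MAX(reading) FROM sensors)

Result:
location | reading
---------+--------
Lab-B    | 64.5   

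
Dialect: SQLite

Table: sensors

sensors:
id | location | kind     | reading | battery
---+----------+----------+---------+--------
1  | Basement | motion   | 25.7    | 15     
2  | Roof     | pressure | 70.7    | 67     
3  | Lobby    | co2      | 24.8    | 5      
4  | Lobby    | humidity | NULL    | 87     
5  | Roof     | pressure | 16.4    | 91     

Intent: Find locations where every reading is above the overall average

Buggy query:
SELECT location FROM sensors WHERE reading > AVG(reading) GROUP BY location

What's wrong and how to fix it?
Bug: WHERE evaluates per row before aggregation, so AVG() is unavailable

Fix: Compute the overall average in a scalar subquery and compare each group's MIN against it in HAVING

Corrected query:
SELECT location FROM sensors GROUP BY location HAVING MIN(reading) > (SELECT AVG(reading) FROM sensors)

Result:
(no rows)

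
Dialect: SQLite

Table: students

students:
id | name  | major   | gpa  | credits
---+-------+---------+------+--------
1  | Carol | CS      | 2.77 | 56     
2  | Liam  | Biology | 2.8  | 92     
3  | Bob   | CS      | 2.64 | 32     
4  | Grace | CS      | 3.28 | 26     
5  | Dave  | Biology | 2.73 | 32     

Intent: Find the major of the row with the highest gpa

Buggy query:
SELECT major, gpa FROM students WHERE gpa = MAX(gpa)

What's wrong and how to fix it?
Bug: MAX(gpa) is an aggregate and cannot be used directly in WHERE

Fix: Wrap MAX in a scalar subquery so WHERE compares against a single value

Corrected query:
SELECT major, gpa FROM students WHERE gpa = (SELECT MAX(gpa) FROM students)

Result:
major | gpa 
------+-----
CS    | 3.28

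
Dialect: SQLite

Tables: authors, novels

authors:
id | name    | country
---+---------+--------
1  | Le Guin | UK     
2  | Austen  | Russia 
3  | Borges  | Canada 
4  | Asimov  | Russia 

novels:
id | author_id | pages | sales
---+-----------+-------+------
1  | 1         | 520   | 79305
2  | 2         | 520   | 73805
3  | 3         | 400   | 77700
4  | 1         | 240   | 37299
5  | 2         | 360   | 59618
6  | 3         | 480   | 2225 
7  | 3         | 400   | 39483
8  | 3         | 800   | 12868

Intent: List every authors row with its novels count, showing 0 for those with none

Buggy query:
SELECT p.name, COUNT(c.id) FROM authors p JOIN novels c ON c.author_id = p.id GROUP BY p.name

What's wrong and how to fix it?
Bug: INNER JOIN drops authors rows that have no matching novels rows

Fix: Switch to LEFT JOIN to retain unmatched parent rows

Corrected query:
SELECT p.name, COUNT(c.id) FROM authors p LEFT JOIN novels c ON c.author_id = p.id GROUP BY p.name

Result:
name    | COUNT(c.id)
--------+------------
Asimov  | 0          
Austen  | 2          
Borges  | 4          
Le Guin | 2          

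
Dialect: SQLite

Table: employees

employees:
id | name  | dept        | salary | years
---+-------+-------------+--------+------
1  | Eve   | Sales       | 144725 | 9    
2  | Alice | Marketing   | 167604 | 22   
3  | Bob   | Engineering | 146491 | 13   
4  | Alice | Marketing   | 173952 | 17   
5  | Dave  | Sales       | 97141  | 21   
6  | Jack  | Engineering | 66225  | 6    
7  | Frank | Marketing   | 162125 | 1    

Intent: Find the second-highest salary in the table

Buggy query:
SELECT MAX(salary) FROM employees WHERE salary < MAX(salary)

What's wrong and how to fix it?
Bug: MAX(salary) on the right of the comparison is an aggregate-in-WHERE error

Fix: Put the inner MAX in a scalar subquery

Corrected query:
SELECT MAX(salary) FROM employees WHERE salary < (SELECT MAX(salary) FROM employees)

Result:
MAX(salary)
-----------
167604     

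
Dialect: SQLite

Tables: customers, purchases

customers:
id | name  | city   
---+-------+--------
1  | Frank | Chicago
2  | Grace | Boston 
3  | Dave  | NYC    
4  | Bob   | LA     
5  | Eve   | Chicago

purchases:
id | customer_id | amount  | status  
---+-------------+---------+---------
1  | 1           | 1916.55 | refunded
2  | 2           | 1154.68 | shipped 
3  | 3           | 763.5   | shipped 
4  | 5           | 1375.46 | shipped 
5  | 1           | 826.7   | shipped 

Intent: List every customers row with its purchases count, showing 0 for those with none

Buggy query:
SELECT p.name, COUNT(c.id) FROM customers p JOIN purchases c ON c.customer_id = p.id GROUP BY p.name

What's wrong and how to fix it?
Bug: An inner join excludes parents with zero children

Fix: Use LEFT JOIN so parents without children still appear (COUNT(c.id) gives 0)

Corrected query:
SELECT p.name, COUNT(c.id) FROM customers p LEFT JOIN purchases c ON c.customer_id = p.id GROUP BY p.name

Result:
name  | COUNT(c.id)
------+------------
Bob   | 0          
Dave  | 1          
Eve   | 1          
Frank | 2          
Grace | 1          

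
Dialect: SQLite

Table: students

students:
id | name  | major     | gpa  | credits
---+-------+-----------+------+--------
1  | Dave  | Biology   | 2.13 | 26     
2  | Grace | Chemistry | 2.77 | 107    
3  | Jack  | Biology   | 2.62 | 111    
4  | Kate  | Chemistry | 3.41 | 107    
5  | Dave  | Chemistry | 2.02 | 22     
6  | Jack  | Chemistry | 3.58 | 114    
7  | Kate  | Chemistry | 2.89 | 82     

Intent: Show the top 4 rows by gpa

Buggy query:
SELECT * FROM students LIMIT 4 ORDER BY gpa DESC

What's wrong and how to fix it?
Bug: LIMIT must come after ORDER BY

Fix: Sort with ORDER BY, then apply LIMIT

Corrected query:
SELECT * FROM students ORDER BY gpa DESC LIMIT 4

Result:
id | name  | major     | gpa  | credits
---+-------+-----------+------+--------
6  | Jack  | Chemistry | 3.58 | 114    
4  | Kate  | Chemistry | 3.41 | 107    
7  | Kate  | Chemistry | 2.89 | 82     
2  | Grace | Chemistry | 2.77 | 107    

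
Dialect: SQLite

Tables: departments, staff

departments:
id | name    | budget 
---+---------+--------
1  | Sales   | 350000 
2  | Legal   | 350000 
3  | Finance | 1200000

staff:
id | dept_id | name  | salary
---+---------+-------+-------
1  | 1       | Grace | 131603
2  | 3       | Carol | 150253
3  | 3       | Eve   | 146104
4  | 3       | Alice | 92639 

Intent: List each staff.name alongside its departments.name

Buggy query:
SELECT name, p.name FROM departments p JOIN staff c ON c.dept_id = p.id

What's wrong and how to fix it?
Bug: Both tables have a 'name' column; the unqualified reference is ambiguous

Fix: Prefix ambiguous columns with the table alias

Corrected query:
SELECT c.name, p.name FROM departments p JOIN staff c ON c.dept_id = p.id

Result:
name  | name   
------+--------
Grace | Sales  
Carol | Finance
Eve   | Finance
Alice | Finance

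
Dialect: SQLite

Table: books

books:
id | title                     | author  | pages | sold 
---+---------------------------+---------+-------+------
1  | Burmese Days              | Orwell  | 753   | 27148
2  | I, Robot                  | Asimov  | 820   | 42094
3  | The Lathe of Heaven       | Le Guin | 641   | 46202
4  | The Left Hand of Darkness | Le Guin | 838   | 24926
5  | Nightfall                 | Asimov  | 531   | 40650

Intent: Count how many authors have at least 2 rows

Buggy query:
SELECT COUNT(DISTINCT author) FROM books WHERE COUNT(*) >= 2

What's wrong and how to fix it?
Bug: COUNT(*) cannot appear in WHERE; the per-group count doesn't exist yet

Fix: Use a subquery that GROUPs and filters with HAVING, then count its rows

Corrected query:
SELECT COUNT(*) FROM (SELECT author FROM books GROUP BY author HAVING COUNT(*) >= 2)

Result:
COUNT(*)
--------
2       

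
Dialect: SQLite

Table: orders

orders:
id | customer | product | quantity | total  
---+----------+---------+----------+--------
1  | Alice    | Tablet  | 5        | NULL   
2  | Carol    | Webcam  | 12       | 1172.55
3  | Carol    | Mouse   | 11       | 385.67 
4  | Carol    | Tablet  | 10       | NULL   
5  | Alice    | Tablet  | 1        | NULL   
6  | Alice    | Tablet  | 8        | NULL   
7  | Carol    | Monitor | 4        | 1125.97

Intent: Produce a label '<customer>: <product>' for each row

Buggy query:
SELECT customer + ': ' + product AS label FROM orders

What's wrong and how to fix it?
Bug: '+' is numeric addition; on text columns SQLite converts them to 0 instead of concatenating

Fix: Use the || operator for string concatenation

Corrected query:
SELECT customer || ': ' || product AS label FROM orders

Result:
label         
--------------
Alice: Tablet 
Carol: Webcam 
Carol: Mouse  
Carol: Tablet 
Alice: Tablet 
Alice: Tablet 
Carol: Monitor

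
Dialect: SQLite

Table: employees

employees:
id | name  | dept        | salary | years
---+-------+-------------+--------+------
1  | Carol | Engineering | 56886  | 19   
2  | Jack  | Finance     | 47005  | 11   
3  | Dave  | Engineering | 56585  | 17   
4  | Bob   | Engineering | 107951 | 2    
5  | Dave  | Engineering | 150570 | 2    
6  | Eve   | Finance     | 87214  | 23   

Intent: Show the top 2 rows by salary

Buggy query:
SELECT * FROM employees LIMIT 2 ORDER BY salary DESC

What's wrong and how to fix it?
Bug: LIMIT must come after ORDER BY

Fix: Swap the clauses: ORDER BY first, then LIMIT

Corrected query:
SELECT * FROM employees ORDER BY salary DESC LIMIT 2

Result:
id | name | dept        | salary | years
---+------+-------------+--------+------
5  | Dave | Engineering | 150570 | 2    
4  | Bob  | Engineering | 107951 | 2    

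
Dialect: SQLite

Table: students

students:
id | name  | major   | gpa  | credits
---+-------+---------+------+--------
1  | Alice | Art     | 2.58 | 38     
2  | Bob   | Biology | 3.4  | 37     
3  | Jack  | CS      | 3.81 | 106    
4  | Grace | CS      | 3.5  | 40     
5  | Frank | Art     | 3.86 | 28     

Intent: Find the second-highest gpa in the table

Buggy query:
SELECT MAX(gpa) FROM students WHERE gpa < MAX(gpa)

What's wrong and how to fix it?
Bug: MAX(gpa) on the right of the comparison is an aggregate-in-WHERE error

Fix: Put the inner MAX in a scalar subquery

Corrected query:
SELECT MAX(gpa) FROM students WHERE gpa < (SELECT MAX(gpa) FROM students)

Result:
MAX(gpa)
--------
3.81    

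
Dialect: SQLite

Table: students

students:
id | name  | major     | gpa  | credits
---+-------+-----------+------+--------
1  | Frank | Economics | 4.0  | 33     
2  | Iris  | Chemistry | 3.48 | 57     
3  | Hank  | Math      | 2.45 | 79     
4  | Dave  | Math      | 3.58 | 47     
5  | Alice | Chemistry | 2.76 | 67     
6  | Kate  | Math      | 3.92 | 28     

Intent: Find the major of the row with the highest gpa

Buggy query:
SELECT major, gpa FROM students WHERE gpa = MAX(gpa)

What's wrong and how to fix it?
Bug: WHERE is evaluated per row; an aggregate over the whole table isn't defined there

Fix: Wrap MAX in a scalar subquery so WHERE compares against a single value

Corrected query:
SELECT major, gpa FROM students WHERE gpa = (SELECT MAX(gpa) FROM students)

Result:
major     | gpa
----------+----
Economics | 4  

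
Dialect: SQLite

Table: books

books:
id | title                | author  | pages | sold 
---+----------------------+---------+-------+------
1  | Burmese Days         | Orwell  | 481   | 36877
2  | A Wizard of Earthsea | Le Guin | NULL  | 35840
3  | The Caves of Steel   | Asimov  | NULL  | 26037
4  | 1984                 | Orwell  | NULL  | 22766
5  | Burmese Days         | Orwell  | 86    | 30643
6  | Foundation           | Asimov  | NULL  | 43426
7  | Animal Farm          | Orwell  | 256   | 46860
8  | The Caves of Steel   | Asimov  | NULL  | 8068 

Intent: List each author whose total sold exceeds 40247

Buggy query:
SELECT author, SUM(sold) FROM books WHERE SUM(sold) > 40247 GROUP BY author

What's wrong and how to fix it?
Bug: SUM(sold) is an aggregate, but WHERE filters rows before aggregation

Fix: Use HAVING (which filters groups after aggregation) instead of WHERE

Corrected query:
SELECT author, SUM(sold) FROM books GROUP BY author HAVING SUM(sold) > 40247

Result:
author | SUM(sold)
-------+----------
Asimov | 77531    
Orwell | 137146   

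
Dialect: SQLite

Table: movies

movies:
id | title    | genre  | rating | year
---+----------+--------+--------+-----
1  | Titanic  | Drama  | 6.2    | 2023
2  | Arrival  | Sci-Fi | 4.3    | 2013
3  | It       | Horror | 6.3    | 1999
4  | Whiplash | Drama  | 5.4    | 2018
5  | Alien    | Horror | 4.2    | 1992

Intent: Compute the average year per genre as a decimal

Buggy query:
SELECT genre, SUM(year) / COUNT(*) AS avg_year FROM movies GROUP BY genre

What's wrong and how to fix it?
Bug: Both operands are integers, so '/' performs integer division and truncates

Fix: Multiply by 1.0 (or CAST to REAL) to force floating-point division

Corrected query:
SELECT genre, SUM(year) * 1.0 / COUNT(*) AS avg_year FROM movies GROUP BY genre

Result:
genre  | avg_year
-------+---------
Drama  | 2020.5  
Horror | 1995.5  
Sci-Fi | 2013    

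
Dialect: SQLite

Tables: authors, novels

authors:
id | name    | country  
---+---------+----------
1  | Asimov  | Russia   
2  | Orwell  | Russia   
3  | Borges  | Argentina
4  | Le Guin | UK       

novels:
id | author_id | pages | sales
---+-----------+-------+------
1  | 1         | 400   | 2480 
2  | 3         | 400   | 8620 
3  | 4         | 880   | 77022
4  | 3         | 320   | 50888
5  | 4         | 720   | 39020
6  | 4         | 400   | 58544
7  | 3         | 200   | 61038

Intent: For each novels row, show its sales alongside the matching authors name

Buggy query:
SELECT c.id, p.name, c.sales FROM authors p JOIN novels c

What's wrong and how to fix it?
Bug: JOIN with no ON clause produces a cartesian product; every novels row pairs with every authors row

Fix: Specify the join condition linking the foreign key to the parent id

Corrected query:
SELECT c.id, p.name, c.sales FROM authors p JOIN novels c ON c.author_id = p.id

Result:
id | name    | sales
---+---------+------
1  | Asimov  | 2480 
2  | Borges  | 8620 
3  | Le Guin | 77022
4  | Borges  | 50888
5  | Le Guin | 39020
6  | Le Guin | 58544
7  | Borges  | 61038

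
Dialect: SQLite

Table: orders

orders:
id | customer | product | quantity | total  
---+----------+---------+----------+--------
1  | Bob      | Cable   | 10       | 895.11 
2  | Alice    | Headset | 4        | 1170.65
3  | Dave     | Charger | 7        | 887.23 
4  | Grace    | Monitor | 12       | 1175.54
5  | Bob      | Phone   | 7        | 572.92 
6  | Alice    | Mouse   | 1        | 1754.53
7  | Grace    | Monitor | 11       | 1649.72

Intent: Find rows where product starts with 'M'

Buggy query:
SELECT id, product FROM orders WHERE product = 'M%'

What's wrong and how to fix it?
Bug: '=' compares the literal string including the % character; pattern matching needs LIKE

Fix: Replace '=' with LIKE so 'M%' is treated as a pattern

Corrected query:
SELECT id, product FROM orders WHERE product LIKE 'M%'

Result:
id | product
---+--------
4  | Monitor
6  | Mouse  
7  | Monitor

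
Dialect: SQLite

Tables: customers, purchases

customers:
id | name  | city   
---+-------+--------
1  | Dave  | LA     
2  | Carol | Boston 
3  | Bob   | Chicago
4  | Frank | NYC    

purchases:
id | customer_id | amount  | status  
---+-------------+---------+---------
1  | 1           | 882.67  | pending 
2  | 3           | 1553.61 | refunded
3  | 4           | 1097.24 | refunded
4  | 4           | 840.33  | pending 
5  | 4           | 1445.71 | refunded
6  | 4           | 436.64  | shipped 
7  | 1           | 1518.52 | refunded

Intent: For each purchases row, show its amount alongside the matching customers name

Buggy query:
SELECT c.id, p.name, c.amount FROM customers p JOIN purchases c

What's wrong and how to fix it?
Bug: JOIN with no ON clause produces a cartesian product; every purchases row pairs with every customers row

Fix: Specify the join condition linking the foreign key to the parent id

Corrected query:
SELECT c.id, p.name, c.amount FROM customers p JOIN purchases c ON c.customer_id = p.id

Result:
id | name  | amount 
---+-------+--------
1  | Dave  | 882.67 
2  | Bob   | 1553.61
3  | Frank | 1097.24
4  | Frank | 840.33 
5  | Frank | 1445.71
6  | Frank | 436.64 
7  | Dave  | 1518.52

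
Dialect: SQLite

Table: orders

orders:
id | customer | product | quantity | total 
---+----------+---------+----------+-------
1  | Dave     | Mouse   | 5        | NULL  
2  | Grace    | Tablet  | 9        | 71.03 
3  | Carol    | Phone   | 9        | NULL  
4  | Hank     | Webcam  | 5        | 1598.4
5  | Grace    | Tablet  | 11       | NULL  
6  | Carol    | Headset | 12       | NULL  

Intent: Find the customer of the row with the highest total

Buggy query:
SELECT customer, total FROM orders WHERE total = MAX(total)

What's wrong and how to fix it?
Bug: MAX(total) is an aggregate and cannot be used directly in WHERE

Fix: Use a subquery: WHERE total = (SELECT MAX(total) FROM orders)

Corrected query:
SELECT customer, total FROM orders WHERE total = (SELECT MAX(total) FROM orders)

Result:
customer | total 
---------+-------
Hank     | 1598.4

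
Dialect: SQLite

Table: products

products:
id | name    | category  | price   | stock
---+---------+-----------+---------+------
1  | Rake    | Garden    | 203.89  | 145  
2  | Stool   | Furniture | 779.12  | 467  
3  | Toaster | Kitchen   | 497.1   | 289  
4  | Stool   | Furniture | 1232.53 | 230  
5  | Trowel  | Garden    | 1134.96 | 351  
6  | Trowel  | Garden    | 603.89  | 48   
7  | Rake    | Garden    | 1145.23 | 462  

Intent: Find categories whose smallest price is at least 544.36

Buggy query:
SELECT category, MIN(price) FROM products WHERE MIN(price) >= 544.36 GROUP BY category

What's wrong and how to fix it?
Bug: Aggregates like MIN are computed per group after WHERE runs

Fix: Replace WHERE with HAVING after the GROUP BY

Corrected query:
SELECT category, MIN(price) FROM products GROUP BY category HAVING MIN(price) >= 544.36

Result:
category  | MIN(price)
----------+-----------
Furniture | 779.12    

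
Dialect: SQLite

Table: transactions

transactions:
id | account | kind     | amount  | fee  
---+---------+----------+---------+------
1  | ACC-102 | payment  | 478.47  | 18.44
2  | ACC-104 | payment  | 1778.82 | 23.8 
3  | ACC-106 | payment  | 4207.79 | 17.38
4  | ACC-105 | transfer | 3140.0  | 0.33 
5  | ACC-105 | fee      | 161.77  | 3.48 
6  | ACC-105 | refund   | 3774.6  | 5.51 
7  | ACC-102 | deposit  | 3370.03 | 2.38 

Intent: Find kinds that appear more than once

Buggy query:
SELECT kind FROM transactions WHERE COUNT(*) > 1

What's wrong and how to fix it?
Bug: WHERE can't reference COUNT(*); aggregates are computed after WHERE

Fix: GROUP BY kind, then filter groups with HAVING COUNT(*) > 1

Corrected query:
SELECT kind FROM transactions GROUP BY kind HAVING COUNT(*) > 1

Result:
kind   
-------
payment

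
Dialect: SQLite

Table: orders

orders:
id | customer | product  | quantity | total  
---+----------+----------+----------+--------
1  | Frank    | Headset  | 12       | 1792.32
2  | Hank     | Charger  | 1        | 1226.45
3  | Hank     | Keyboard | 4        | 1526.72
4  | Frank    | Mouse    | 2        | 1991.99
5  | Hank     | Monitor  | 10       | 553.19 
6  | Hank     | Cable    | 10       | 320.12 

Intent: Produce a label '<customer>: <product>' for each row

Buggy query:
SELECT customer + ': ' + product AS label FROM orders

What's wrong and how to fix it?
Bug: '+' is numeric addition; on text columns SQLite converts them to 0 instead of concatenating

Fix: Use the || operator for string concatenation

Corrected query:
SELECT customer || ': ' || product AS label FROM orders

Result:
label         
--------------
Frank: Headset
Hank: Charger 
Hank: Keyboard
Frank: Mouse  
Hank: Monitor 
Hank: Cable   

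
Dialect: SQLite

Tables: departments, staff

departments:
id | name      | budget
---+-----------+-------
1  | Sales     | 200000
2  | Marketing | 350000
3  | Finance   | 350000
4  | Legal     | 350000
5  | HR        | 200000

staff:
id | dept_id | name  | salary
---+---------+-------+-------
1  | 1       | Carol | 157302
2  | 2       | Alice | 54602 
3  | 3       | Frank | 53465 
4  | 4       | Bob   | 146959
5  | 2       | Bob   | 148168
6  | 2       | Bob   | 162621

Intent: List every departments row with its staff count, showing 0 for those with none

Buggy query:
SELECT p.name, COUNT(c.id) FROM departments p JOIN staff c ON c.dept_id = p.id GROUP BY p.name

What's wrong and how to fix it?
Bug: INNER JOIN drops departments rows that have no matching staff rows

Fix: Use LEFT JOIN so parents without children still appear (COUNT(c.id) gives 0)

Corrected query:
SELECT p.name, COUNT(c.id) FROM departments p LEFT JOIN staff c ON c.dept_id = p.id GROUP BY p.name

Result:
name      | COUNT(c.id)
----------+------------
Finance   | 1          
HR        | 0          
Legal     | 1          
Marketing | 3          
Sales     | 1          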